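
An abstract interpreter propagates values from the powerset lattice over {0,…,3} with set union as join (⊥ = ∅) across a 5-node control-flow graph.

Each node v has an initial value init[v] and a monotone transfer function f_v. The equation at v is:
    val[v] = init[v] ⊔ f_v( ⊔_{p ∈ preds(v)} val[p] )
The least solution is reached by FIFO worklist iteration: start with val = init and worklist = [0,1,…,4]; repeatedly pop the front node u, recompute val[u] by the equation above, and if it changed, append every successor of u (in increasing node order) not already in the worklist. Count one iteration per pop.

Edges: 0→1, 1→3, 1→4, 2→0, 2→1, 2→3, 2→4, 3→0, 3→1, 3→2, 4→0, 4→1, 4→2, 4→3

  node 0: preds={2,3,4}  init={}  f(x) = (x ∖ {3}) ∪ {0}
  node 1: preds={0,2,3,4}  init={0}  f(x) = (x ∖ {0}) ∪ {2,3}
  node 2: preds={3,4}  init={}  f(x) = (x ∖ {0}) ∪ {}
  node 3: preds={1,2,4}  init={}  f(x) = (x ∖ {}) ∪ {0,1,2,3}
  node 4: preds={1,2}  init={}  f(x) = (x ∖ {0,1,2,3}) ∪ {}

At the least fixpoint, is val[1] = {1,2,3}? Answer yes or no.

no

Iteration log — 12 steps:
  step 1. node 0  ⊔preds={}  new={0}  old={}  +wl: 
  step 2. node 1  ⊔preds={0}  new={0,2,3}  old={0}  +wl: 
  step 3. node 2  ⊔preds={}  new={}  stable
  step 4. node 3  ⊔preds={0,2,3}  new={0,1,2,3}  old={}  +wl: 0,1,2
  step 5. node 4  ⊔preds={0,2,3}  new={}  stable
  step 6. node 0  ⊔preds={0,1,2,3}  new={0,1,2}  old={0}  +wl: 
  step 7. node 1  ⊔preds={0,1,2,3}  new={0,1,2,3}  old={0,2,3}  +wl: 3,4
  step 8. node 2  ⊔preds={0,1,2,3}  new={1,2,3}  old={}  +wl: 0,1
  step 9. node 3  ⊔preds={0,1,2,3}  new={0,1,2,3}  stable
  step 10. node 4  ⊔preds={0,1,2,3}  new={}  stable
  step 11. node 0  ⊔preds={0,1,2,3}  new={0,1,2}  stable
  step 12. node 1  ⊔preds={0,1,2,3}  new={0,1,2,3}  stable

Least fixpoint reached:
  node 0: {0,1,2}
  node 1: {0,1,2,3}
  node 2: {1,2,3}
  node 3: {0,1,2,3}
  node 4: {}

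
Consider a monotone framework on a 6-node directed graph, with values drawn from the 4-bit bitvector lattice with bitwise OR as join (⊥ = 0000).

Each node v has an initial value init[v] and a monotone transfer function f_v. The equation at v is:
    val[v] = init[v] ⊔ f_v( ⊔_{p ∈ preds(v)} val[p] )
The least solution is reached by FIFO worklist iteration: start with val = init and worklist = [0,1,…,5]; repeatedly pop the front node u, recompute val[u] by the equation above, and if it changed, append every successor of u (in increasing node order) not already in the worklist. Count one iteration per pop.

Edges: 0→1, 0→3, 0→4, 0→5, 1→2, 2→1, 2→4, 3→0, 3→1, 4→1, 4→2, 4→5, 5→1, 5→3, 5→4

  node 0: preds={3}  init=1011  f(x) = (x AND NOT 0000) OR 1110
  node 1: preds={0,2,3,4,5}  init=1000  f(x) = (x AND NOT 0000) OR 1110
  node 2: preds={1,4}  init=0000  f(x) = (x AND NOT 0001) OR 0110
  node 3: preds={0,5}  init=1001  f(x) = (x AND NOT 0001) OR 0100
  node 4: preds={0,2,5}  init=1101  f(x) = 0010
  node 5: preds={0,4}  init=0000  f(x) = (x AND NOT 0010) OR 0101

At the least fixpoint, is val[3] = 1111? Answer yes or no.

Trace (11 dequeues):
  [1] u=0 | in 1001 | out 1111 | prev 1011 | push {}
  [2] u=1 | in 1111 | out 1111 | prev 1000 | push {}
  [3] u=2 | in 1111 | out 1110 | prev 0000 | push {1}
  [4] u=3 | in 1111 | out 1111 | prev 1001 | push {0}
  [5] u=4 | in 1111 | out 1111 | prev 1101 | push {2}
  [6] u=5 | in 1111 | out 1101 | prev 0000 | push {3,4}
  [7] u=1 | in 1111 | out 1111 | ==
  [8] u=0 | in 1111 | out 1111 | ==
  [9] u=2 | in 1111 | out 1110 | ==
  [10] u=3 | in 1111 | out 1111 | ==
  [11] u=4 | in 1111 | out 1111 | ==

Converged values:
  [0] 1111
  [1] 1111
  [2] 1110
  [3] 1111
  [4] 1111
  [5] 1101

yes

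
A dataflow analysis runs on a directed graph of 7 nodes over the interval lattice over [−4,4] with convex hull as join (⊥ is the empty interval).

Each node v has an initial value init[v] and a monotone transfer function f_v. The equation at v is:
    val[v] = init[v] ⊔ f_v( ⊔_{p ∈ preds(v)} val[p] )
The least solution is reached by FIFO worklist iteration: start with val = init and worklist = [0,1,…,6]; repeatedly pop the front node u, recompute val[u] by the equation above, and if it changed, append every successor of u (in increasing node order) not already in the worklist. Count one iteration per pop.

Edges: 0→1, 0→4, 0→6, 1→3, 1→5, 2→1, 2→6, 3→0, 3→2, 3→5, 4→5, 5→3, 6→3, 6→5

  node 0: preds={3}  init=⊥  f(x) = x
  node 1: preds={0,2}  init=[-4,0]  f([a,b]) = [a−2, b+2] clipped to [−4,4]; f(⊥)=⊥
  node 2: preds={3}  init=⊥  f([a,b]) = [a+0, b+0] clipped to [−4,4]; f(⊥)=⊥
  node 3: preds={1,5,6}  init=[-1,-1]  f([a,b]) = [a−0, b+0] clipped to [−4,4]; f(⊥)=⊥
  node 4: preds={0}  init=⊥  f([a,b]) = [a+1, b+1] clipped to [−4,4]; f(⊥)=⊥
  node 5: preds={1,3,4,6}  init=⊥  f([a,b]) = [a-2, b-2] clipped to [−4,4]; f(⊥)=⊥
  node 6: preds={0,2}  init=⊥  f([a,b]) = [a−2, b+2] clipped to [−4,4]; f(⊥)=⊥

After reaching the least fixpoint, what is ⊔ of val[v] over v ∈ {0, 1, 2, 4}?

Trace (31 dequeues):
  [1] u=0 | in [-1,-1] | out [-1,-1] | prev ⊥ | push {}
  [2] u=1 | in [-1,-1] | out [-4,1] | prev [-4,0] | push {}
  [3] u=2 | in [-1,-1] | out [-1,-1] | prev ⊥ | push {1}
  [4] u=3 | in [-4,1] | out [-4,1] | prev [-1,-1] | push {0,2}
  [5] u=4 | in [-1,-1] | out [0,0] | prev ⊥ | push {}
  [6] u=5 | in [-4,1] | out [-4,-1] | prev ⊥ | push {3}
  [7] u=6 | in [-1,-1] | out [-3,1] | prev ⊥ | push {5}
  [8] u=1 | in [-1,-1] | out [-4,1] | ==
  [9] u=0 | in [-4,1] | out [-4,1] | prev [-1,-1] | push {1,4,6}
  [10] u=2 | in [-4,1] | out [-4,1] | prev [-1,-1] | push {}
  [11] u=3 | in [-4,1] | out [-4,1] | ==
  [12] u=5 | in [-4,1] | out [-4,-1] | ==
  [13] u=1 | in [-4,1] | out [-4,3] | prev [-4,1] | push {3,5}
  [14] u=4 | in [-4,1] | out [-3,2] | prev [0,0] | push {}
  [15] u=6 | in [-4,1] | out [-4,3] | prev [-3,1] | push {}
  [16] u=3 | in [-4,3] | out [-4,3] | prev [-4,1] | push {0,2}
  [17] u=5 | in [-4,3] | out [-4,1] | prev [-4,-1] | push {3}
  [18] u=0 | in [-4,3] | out [-4,3] | prev [-4,1] | push {1,4,6}
  [19] u=2 | in [-4,3] | out [-4,3] | prev [-4,1] | push {}
  [20] u=3 | in [-4,3] | out [-4,3] | ==
  [21] u=1 | in [-4,3] | out [-4,4] | prev [-4,3] | push {3,5}
  [22] u=4 | in [-4,3] | out [-3,4] | prev [-3,2] | push {}
  [23] u=6 | in [-4,3] | out [-4,4] | prev [-4,3] | push {}
  [24] u=3 | in [-4,4] | out [-4,4] | prev [-4,3] | push {0,2}
  [25] u=5 | in [-4,4] | out [-4,2] | prev [-4,1] | push {3}
  [26] u=0 | in [-4,4] | out [-4,4] | prev [-4,3] | push {1,4,6}
  [27] u=2 | in [-4,4] | out [-4,4] | prev [-4,3] | push {}
  [28] u=3 | in [-4,4] | out [-4,4] | ==
  [29] u=1 | in [-4,4] | out [-4,4] | ==
  [30] u=4 | in [-4,4] | out [-3,4] | ==
  [31] u=6 | in [-4,4] | out [-4,4] | ==

Converged values:
  [0] [-4,4]
  [1] [-4,4]
  [2] [-4,4]
  [3] [-4,4]
  [4] [-3,4]
  [5] [-4,2]
  [6] [-4,4]

[-4,4]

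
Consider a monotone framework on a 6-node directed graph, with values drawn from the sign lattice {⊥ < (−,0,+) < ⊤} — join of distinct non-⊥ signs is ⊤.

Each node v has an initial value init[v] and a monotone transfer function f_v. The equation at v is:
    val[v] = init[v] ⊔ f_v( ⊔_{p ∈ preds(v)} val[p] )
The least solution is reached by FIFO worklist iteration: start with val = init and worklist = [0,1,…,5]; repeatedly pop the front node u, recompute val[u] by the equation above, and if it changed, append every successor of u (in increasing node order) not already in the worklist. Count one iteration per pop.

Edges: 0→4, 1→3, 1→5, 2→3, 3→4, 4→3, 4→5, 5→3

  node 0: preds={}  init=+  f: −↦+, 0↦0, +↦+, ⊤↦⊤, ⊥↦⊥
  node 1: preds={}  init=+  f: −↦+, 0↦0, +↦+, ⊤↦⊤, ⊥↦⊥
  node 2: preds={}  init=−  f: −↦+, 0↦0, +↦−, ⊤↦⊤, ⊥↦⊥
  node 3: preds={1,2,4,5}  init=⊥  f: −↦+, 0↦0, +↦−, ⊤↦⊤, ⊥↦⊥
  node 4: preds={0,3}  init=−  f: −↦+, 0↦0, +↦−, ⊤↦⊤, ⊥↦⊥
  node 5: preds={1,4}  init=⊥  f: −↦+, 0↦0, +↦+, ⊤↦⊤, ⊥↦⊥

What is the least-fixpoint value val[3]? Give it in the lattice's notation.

⊤

Iteration log — 7 steps:
  step 1. node 0  ⊔preds=⊥  new=+  stable
  step 2. node 1  ⊔preds=⊥  new=+  stable
  step 3. node 2  ⊔preds=⊥  new=−  stable
  step 4. node 3  ⊔preds=⊤  new=⊤  old=⊥  +wl: 
  step 5. node 4  ⊔preds=⊤  new=⊤  old=−  +wl: 3
  step 6. node 5  ⊔preds=⊤  new=⊤  old=⊥  +wl: 
  step 7. node 3  ⊔preds=⊤  new=⊤  stable

Least fixpoint reached:
  node 0: +
  node 1: +
  node 2: −
  node 3: ⊤
  node 4: ⊤
  node 5: ⊤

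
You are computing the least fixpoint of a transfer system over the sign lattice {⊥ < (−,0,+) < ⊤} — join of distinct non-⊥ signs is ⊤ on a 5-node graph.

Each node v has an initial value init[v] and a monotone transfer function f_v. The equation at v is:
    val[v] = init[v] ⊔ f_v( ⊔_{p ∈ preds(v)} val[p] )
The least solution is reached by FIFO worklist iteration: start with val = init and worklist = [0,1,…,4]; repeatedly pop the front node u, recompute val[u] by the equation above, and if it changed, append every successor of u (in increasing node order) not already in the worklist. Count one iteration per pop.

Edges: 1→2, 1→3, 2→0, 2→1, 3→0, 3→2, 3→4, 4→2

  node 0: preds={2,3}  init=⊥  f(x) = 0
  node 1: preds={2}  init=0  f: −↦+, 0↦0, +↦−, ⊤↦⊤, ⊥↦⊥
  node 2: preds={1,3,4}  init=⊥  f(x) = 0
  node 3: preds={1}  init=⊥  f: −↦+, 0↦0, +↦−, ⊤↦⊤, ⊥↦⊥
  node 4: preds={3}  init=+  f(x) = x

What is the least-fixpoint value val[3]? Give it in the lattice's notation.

Trace (8 dequeues):
  [1] u=0 | in ⊥ | out 0 | prev ⊥ | push {}
  [2] u=1 | in ⊥ | out 0 | ==
  [3] u=2 | in ⊤ | out 0 | prev ⊥ | push {0,1}
  [4] u=3 | in 0 | out 0 | prev ⊥ | push {2}
  [5] u=4 | in 0 | out ⊤ | prev + | push {}
  [6] u=0 | in 0 | out 0 | ==
  [7] u=1 | in 0 | out 0 | ==
  [8] u=2 | in ⊤ | out 0 | ==

Converged values:
  [0] 0
  [1] 0
  [2] 0
  [3] 0
  [4] ⊤

0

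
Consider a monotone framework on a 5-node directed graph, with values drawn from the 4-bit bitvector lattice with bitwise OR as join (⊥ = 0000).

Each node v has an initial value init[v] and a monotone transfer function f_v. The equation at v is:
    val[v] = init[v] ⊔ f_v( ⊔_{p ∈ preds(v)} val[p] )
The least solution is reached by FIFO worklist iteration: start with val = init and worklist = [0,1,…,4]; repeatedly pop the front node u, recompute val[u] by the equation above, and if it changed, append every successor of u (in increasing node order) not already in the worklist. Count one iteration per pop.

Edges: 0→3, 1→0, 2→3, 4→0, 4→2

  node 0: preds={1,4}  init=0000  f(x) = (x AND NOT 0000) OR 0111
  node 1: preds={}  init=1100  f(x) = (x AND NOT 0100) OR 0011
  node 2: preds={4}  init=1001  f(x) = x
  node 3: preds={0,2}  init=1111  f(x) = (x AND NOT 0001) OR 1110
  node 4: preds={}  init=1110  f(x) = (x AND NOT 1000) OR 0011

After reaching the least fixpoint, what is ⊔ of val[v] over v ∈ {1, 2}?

Worklist (7 pops):
  #1 pop 0: in=1110 → 1111 (was 0000); enqueue []
  #2 pop 1: in=0000 → 1111 (was 1100); enqueue [0]
  #3 pop 2: in=1110 → 1111 (was 1001); enqueue []
  #4 pop 3: in=1111 → 1111 (no change)
  #5 pop 4: in=0000 → 1111 (was 1110); enqueue [2]
  #6 pop 0: in=1111 → 1111 (no change)
  #7 pop 2: in=1111 → 1111 (no change)

Fixpoint:
  val[0] = 1111
  val[1] = 1111
  val[2] = 1111
  val[3] = 1111
  val[4] = 1111

1111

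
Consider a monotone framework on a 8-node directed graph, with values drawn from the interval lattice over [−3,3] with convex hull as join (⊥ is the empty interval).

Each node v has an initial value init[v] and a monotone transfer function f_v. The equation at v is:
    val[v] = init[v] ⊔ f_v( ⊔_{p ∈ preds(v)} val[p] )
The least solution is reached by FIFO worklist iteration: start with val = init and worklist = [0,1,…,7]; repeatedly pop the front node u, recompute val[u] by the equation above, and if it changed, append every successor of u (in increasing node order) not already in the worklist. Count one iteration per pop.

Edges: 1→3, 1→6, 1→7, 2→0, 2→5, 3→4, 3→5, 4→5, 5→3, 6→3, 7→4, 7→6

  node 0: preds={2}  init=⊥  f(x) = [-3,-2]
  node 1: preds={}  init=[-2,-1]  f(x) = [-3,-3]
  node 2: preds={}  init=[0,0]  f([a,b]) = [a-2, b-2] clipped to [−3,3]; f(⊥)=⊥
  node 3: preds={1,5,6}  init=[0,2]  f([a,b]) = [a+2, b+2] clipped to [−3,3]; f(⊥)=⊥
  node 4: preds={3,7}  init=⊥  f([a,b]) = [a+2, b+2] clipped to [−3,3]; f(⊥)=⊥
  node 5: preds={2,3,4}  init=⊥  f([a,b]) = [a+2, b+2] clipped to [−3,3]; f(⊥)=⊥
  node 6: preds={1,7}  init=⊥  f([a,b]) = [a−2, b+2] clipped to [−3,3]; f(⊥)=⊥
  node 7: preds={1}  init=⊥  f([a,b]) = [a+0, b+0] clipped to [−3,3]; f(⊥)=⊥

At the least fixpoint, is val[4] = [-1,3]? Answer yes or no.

yes

Worklist (12 pops):
  #1 pop 0: in=[0,0] → [-3,-2] (was ⊥); enqueue []
  #2 pop 1: in=⊥ → [-3,-1] (was [-2,-1]); enqueue []
  #3 pop 2: in=⊥ → [0,0] (no change)
  #4 pop 3: in=[-3,-1] → [-1,2] (was [0,2]); enqueue []
  #5 pop 4: in=[-1,2] → [1,3] (was ⊥); enqueue []
  #6 pop 5: in=[-1,3] → [1,3] (was ⊥); enqueue [3]
  #7 pop 6: in=[-3,-1] → [-3,1] (was ⊥); enqueue []
  #8 pop 7: in=[-3,-1] → [-3,-1] (was ⊥); enqueue [4,6]
  #9 pop 3: in=[-3,3] → [-1,3] (was [-1,2]); enqueue [5]
  #10 pop 4: in=[-3,3] → [-1,3] (was [1,3]); enqueue []
  #11 pop 6: in=[-3,-1] → [-3,1] (no change)
  #12 pop 5: in=[-1,3] → [1,3] (no change)

Fixpoint:
  val[0] = [-3,-2]
  val[1] = [-3,-1]
  val[2] = [0,0]
  val[3] = [-1,3]
  val[4] = [-1,3]
  val[5] = [1,3]
  val[6] = [-3,1]
  val[7] = [-3,-1]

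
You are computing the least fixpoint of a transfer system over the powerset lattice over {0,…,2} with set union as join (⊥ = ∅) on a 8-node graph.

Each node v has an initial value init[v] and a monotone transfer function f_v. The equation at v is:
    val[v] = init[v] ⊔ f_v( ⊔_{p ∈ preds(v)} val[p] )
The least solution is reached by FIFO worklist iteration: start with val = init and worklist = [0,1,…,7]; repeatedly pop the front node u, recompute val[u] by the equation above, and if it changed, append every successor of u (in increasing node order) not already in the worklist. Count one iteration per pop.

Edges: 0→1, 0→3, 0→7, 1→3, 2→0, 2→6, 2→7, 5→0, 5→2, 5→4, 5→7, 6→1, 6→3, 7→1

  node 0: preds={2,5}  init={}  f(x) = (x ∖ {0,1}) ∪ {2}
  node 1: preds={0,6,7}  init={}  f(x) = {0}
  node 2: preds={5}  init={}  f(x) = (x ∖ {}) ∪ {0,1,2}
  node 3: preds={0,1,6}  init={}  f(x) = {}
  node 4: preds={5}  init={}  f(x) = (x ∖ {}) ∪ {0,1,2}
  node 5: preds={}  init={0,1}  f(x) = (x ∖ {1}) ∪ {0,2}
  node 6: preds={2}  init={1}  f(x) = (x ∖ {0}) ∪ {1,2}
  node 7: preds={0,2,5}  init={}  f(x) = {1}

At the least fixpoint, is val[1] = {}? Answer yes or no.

Worklist (13 pops):
  #1 pop 0: in={0,1} → {2} (was {}); enqueue []
  #2 pop 1: in={1,2} → {0} (was {}); enqueue []
  #3 pop 2: in={0,1} → {0,1,2} (was {}); enqueue [0]
  #4 pop 3: in={0,1,2} → {} (no change)
  #5 pop 4: in={0,1} → {0,1,2} (was {}); enqueue []
  #6 pop 5: in={} → {0,1,2} (was {0,1}); enqueue [2,4]
  #7 pop 6: in={0,1,2} → {1,2} (was {1}); enqueue [1,3]
  #8 pop 7: in={0,1,2} → {1} (was {}); enqueue []
  #9 pop 0: in={0,1,2} → {2} (no change)
  #10 pop 2: in={0,1,2} → {0,1,2} (no change)
  #11 pop 4: in={0,1,2} → {0,1,2} (no change)
  #12 pop 1: in={1,2} → {0} (no change)
  #13 pop 3: in={0,1,2} → {} (no change)

Fixpoint:
  val[0] = {2}
  val[1] = {0}
  val[2] = {0,1,2}
  val[3] = {}
  val[4] = {0,1,2}
  val[5] = {0,1,2}
  val[6] = {1,2}
  val[7] = {1}

no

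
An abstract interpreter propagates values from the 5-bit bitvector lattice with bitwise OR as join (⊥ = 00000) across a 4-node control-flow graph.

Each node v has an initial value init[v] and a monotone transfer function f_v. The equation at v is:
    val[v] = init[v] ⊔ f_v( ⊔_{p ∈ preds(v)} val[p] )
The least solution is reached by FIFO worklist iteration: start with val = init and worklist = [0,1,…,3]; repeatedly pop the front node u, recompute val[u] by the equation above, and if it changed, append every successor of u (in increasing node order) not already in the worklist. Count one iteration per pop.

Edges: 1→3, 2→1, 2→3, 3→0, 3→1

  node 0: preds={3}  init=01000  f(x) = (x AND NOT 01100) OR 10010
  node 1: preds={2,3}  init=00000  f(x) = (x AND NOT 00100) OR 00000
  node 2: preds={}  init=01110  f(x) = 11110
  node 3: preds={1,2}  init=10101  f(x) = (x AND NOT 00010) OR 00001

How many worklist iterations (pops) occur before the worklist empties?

6

Worklist (6 pops):
  #1 pop 0: in=10101 → 11011 (was 01000); enqueue []
  #2 pop 1: in=11111 → 11011 (was 00000); enqueue []
  #3 pop 2: in=00000 → 11110 (was 01110); enqueue [1]
  #4 pop 3: in=11111 → 11101 (was 10101); enqueue [0]
  #5 pop 1: in=11111 → 11011 (no change)
  #6 pop 0: in=11101 → 11011 (no change)

Fixpoint:
  val[0] = 11011
  val[1] = 11011
  val[2] = 11110
  val[3] = 11101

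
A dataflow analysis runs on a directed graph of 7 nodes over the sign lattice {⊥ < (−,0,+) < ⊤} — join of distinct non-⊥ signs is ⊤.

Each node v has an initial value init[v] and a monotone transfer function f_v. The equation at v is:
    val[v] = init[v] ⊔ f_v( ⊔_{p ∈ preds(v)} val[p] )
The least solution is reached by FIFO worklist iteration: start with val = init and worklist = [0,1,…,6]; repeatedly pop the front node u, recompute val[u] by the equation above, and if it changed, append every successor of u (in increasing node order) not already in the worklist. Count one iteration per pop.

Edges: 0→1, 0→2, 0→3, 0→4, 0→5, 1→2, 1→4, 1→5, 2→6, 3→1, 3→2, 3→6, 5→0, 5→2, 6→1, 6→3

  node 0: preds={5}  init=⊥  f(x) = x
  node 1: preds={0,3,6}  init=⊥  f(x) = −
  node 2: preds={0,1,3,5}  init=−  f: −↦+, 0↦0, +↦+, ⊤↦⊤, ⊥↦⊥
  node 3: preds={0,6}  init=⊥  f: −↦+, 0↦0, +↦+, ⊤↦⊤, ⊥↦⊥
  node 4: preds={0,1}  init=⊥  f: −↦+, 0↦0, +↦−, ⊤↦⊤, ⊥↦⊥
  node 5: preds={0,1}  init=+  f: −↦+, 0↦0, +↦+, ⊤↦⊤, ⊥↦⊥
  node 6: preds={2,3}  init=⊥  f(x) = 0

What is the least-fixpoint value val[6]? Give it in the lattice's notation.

0

Trace (16 dequeues):
  [1] u=0 | in + | out + | prev ⊥ | push {}
  [2] u=1 | in + | out − | prev ⊥ | push {}
  [3] u=2 | in ⊤ | out ⊤ | prev − | push {}
  [4] u=3 | in + | out + | prev ⊥ | push {1,2}
  [5] u=4 | in ⊤ | out ⊤ | prev ⊥ | push {}
  [6] u=5 | in ⊤ | out ⊤ | prev + | push {0}
  [7] u=6 | in ⊤ | out 0 | prev ⊥ | push {3}
  [8] u=1 | in ⊤ | out − | ==
  [9] u=2 | in ⊤ | out ⊤ | ==
  [10] u=0 | in ⊤ | out ⊤ | prev + | push {1,2,4,5}
  [11] u=3 | in ⊤ | out ⊤ | prev + | push {6}
  [12] u=1 | in ⊤ | out − | ==
  [13] u=2 | in ⊤ | out ⊤ | ==
  [14] u=4 | in ⊤ | out ⊤ | ==
  [15] u=5 | in ⊤ | out ⊤ | ==
  [16] u=6 | in ⊤ | out 0 | ==

Converged values:
  [0] ⊤
  [1] −
  [2] ⊤
  [3] ⊤
  [4] ⊤
  [5] ⊤
  [6] 0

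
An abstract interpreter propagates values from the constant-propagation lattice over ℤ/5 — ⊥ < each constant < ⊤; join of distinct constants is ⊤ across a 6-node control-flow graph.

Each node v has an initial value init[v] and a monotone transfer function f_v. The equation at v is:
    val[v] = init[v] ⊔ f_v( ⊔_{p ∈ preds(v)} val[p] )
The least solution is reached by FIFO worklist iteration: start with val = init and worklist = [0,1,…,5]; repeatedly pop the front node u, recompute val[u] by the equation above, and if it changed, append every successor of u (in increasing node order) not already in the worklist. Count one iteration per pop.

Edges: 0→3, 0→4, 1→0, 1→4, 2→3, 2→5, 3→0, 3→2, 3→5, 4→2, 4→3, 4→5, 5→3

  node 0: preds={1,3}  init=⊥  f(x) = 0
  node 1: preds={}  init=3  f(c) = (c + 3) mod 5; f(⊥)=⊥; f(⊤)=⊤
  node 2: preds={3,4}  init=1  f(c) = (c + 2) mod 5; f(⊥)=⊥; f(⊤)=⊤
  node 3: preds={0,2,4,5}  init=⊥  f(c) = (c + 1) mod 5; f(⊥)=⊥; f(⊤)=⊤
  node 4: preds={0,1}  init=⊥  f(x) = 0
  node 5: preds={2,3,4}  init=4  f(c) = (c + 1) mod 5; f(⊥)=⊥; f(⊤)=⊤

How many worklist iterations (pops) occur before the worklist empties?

Worklist (10 pops):
  #1 pop 0: in=3 → 0 (was ⊥); enqueue []
  #2 pop 1: in=⊥ → 3 (no change)
  #3 pop 2: in=⊥ → 1 (no change)
  #4 pop 3: in=⊤ → ⊤ (was ⊥); enqueue [0,2]
  #5 pop 4: in=⊤ → 0 (was ⊥); enqueue [3]
  #6 pop 5: in=⊤ → ⊤ (was 4); enqueue []
  #7 pop 0: in=⊤ → 0 (no change)
  #8 pop 2: in=⊤ → ⊤ (was 1); enqueue [5]
  #9 pop 3: in=⊤ → ⊤ (no change)
  #10 pop 5: in=⊤ → ⊤ (no change)

Fixpoint:
  val[0] = 0
  val[1] = 3
  val[2] = ⊤
  val[3] = ⊤
  val[4] = 0
  val[5] = ⊤

10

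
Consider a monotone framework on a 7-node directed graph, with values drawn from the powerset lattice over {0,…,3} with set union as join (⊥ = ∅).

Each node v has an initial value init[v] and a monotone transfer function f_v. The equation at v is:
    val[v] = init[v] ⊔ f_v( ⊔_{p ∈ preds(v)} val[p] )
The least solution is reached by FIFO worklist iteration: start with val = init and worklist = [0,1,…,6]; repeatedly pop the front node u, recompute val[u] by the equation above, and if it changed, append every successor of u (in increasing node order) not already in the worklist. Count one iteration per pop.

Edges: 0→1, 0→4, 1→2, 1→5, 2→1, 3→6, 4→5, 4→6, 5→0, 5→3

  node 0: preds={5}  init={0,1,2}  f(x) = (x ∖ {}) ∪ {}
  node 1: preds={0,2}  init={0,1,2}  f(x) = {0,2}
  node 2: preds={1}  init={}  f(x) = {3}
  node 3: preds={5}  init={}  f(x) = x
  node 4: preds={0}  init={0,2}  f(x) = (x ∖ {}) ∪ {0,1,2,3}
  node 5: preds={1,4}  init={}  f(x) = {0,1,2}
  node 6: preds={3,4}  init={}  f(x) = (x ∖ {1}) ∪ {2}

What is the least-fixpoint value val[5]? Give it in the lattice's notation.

{0,1,2}

Iteration log — 11 steps:
  step 1. node 0  ⊔preds={}  new={0,1,2}  stable
  step 2. node 1  ⊔preds={0,1,2}  new={0,1,2}  stable
  step 3. node 2  ⊔preds={0,1,2}  new={3}  old={}  +wl: 1
  step 4. node 3  ⊔preds={}  new={}  stable
  step 5. node 4  ⊔preds={0,1,2}  new={0,1,2,3}  old={0,2}  +wl: 
  step 6. node 5  ⊔preds={0,1,2,3}  new={0,1,2}  old={}  +wl: 0,3
  step 7. node 6  ⊔preds={0,1,2,3}  new={0,2,3}  old={}  +wl: 
  step 8. node 1  ⊔preds={0,1,2,3}  new={0,1,2}  stable
  step 9. node 0  ⊔preds={0,1,2}  new={0,1,2}  stable
  step 10. node 3  ⊔preds={0,1,2}  new={0,1,2}  old={}  +wl: 6
  step 11. node 6  ⊔preds={0,1,2,3}  new={0,2,3}  stable

Least fixpoint reached:
  node 0: {0,1,2}
  node 1: {0,1,2}
  node 2: {3}
  node 3: {0,1,2}
  node 4: {0,1,2,3}
  node 5: {0,1,2}
  node 6: {0,2,3}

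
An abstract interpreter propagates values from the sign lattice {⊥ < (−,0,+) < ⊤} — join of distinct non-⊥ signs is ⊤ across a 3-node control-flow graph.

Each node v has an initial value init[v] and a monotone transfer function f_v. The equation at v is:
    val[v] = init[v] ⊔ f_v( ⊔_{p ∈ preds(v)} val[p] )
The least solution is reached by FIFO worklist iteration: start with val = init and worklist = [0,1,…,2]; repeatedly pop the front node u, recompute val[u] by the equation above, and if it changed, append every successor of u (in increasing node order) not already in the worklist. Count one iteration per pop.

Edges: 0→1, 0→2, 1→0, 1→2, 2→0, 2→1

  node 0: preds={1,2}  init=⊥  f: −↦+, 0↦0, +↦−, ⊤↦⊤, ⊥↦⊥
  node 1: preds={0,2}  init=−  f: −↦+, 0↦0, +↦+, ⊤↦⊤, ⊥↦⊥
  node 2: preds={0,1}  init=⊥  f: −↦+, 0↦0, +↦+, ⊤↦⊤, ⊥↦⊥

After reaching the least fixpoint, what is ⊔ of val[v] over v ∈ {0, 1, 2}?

Trace (6 dequeues):
  [1] u=0 | in − | out + | prev ⊥ | push {}
  [2] u=1 | in + | out ⊤ | prev − | push {0}
  [3] u=2 | in ⊤ | out ⊤ | prev ⊥ | push {1}
  [4] u=0 | in ⊤ | out ⊤ | prev + | push {2}
  [5] u=1 | in ⊤ | out ⊤ | ==
  [6] u=2 | in ⊤ | out ⊤ | ==

Converged values:
  [0] ⊤
  [1] ⊤
  [2] ⊤

⊤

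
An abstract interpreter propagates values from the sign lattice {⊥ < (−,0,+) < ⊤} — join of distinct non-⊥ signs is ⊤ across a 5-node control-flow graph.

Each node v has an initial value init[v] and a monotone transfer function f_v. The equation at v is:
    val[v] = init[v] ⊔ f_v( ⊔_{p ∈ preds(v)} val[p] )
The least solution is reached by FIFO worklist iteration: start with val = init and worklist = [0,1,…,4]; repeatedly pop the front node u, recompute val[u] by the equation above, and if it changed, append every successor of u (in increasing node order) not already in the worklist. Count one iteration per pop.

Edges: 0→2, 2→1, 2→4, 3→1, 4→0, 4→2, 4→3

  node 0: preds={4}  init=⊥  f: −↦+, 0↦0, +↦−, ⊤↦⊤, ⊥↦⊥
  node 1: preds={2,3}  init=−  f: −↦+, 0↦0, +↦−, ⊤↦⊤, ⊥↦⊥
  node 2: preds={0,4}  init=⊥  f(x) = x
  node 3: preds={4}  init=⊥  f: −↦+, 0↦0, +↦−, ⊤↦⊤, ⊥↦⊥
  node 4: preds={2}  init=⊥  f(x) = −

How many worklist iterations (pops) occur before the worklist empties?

10

Iteration log — 10 steps:
  step 1. node 0  ⊔preds=⊥  new=⊥  stable
  step 2. node 1  ⊔preds=⊥  new=−  stable
  step 3. node 2  ⊔preds=⊥  new=⊥  stable
  step 4. node 3  ⊔preds=⊥  new=⊥  stable
  step 5. node 4  ⊔preds=⊥  new=−  old=⊥  +wl: 0,2,3
  step 6. node 0  ⊔preds=−  new=+  old=⊥  +wl: 
  step 7. node 2  ⊔preds=⊤  new=⊤  old=⊥  +wl: 1,4
  step 8. node 3  ⊔preds=−  new=+  old=⊥  +wl: 
  step 9. node 1  ⊔preds=⊤  new=⊤  old=−  +wl: 
  step 10. node 4  ⊔preds=⊤  new=−  stable

Least fixpoint reached:
  node 0: +
  node 1: ⊤
  node 2: ⊤
  node 3: +
  node 4: −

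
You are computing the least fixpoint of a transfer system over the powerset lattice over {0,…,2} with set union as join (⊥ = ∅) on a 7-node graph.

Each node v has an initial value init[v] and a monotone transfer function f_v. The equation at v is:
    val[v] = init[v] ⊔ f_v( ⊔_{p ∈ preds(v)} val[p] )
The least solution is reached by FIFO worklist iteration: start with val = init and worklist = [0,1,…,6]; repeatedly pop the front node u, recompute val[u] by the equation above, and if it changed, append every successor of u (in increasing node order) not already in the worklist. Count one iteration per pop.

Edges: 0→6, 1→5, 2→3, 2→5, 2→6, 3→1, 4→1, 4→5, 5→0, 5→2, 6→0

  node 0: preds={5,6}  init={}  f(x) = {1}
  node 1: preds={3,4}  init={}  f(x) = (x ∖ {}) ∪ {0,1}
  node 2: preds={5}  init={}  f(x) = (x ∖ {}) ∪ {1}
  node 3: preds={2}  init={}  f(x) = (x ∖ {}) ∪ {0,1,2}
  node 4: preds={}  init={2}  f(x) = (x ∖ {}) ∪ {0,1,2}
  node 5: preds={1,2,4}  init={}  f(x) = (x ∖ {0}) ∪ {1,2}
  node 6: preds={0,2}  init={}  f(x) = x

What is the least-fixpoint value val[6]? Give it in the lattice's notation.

{1,2}

Trace (14 dequeues):
  [1] u=0 | in {} | out {1} | prev {} | push {}
  [2] u=1 | in {2} | out {0,1,2} | prev {} | push {}
  [3] u=2 | in {} | out {1} | prev {} | push {}
  [4] u=3 | in {1} | out {0,1,2} | prev {} | push {1}
  [5] u=4 | in {} | out {0,1,2} | prev {2} | push {}
  [6] u=5 | in {0,1,2} | out {1,2} | prev {} | push {0,2}
  [7] u=6 | in {1} | out {1} | prev {} | push {}
  [8] u=1 | in {0,1,2} | out {0,1,2} | ==
  [9] u=0 | in {1,2} | out {1} | ==
  [10] u=2 | in {1,2} | out {1,2} | prev {1} | push {3,5,6}
  [11] u=3 | in {1,2} | out {0,1,2} | ==
  [12] u=5 | in {0,1,2} | out {1,2} | ==
  [13] u=6 | in {1,2} | out {1,2} | prev {1} | push {0}
  [14] u=0 | in {1,2} | out {1} | ==

Converged values:
  [0] {1}
  [1] {0,1,2}
  [2] {1,2}
  [3] {0,1,2}
  [4] {0,1,2}
  [5] {1,2}
  [6] {1,2}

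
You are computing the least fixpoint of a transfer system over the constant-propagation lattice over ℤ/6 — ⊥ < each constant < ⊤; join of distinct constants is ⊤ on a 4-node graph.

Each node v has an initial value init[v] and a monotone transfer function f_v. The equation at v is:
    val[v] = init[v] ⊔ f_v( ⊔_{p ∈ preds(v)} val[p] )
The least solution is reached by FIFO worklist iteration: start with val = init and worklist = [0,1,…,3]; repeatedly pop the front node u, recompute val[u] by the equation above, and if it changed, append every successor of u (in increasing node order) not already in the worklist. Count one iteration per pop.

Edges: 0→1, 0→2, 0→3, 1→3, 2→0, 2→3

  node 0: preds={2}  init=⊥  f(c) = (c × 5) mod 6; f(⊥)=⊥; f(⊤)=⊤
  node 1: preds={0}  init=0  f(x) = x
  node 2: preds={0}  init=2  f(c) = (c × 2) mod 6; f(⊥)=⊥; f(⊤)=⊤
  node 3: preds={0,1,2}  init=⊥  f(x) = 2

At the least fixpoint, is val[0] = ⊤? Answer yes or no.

no

Trace (4 dequeues):
  [1] u=0 | in 2 | out 4 | prev ⊥ | push {}
  [2] u=1 | in 4 | out ⊤ | prev 0 | push {}
  [3] u=2 | in 4 | out 2 | ==
  [4] u=3 | in ⊤ | out 2 | prev ⊥ | push {}

Converged values:
  [0] 4
  [1] ⊤
  [2] 2
  [3] 2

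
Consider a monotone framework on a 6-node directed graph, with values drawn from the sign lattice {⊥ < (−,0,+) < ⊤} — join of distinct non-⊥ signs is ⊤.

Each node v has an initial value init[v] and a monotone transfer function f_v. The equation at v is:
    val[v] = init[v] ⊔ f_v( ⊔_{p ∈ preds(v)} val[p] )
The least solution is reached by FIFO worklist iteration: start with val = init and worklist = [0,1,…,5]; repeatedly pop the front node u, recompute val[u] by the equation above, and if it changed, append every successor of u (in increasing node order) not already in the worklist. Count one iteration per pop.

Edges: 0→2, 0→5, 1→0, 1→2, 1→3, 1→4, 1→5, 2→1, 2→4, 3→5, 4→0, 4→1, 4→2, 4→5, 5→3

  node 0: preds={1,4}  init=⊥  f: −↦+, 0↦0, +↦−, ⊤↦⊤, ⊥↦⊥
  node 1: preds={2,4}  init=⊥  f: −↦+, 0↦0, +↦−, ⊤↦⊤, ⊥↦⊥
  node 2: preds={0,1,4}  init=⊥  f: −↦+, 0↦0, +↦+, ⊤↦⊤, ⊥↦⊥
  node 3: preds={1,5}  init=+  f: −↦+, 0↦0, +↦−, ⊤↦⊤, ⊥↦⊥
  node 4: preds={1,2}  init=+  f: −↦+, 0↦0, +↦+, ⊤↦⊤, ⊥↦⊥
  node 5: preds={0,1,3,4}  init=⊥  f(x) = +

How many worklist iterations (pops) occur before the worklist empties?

13

Trace (13 dequeues):
  [1] u=0 | in + | out − | prev ⊥ | push {}
  [2] u=1 | in + | out − | prev ⊥ | push {0}
  [3] u=2 | in ⊤ | out ⊤ | prev ⊥ | push {1}
  [4] u=3 | in − | out + | ==
  [5] u=4 | in ⊤ | out ⊤ | prev + | push {2}
  [6] u=5 | in ⊤ | out + | prev ⊥ | push {3}
  [7] u=0 | in ⊤ | out ⊤ | prev − | push {5}
  [8] u=1 | in ⊤ | out ⊤ | prev − | push {0,4}
  [9] u=2 | in ⊤ | out ⊤ | ==
  [10] u=3 | in ⊤ | out ⊤ | prev + | push {}
  [11] u=5 | in ⊤ | out + | ==
  [12] u=0 | in ⊤ | out ⊤ | ==
  [13] u=4 | in ⊤ | out ⊤ | ==

Converged values:
  [0] ⊤
  [1] ⊤
  [2] ⊤
  [3] ⊤
  [4] ⊤
  [5] +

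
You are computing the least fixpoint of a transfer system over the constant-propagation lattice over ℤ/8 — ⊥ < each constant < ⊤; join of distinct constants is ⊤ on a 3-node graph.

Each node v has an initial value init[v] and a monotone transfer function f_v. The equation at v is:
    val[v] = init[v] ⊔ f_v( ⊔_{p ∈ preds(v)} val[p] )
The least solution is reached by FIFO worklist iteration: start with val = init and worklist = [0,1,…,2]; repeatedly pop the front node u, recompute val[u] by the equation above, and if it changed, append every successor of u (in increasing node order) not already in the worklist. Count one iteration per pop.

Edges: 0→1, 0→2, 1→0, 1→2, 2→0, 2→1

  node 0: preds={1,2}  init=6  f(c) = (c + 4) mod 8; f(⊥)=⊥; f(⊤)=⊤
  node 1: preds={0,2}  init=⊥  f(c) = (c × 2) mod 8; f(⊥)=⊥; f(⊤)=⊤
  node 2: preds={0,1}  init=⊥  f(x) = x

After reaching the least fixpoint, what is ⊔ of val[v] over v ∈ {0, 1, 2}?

⊤

Iteration log — 7 steps:
  step 1. node 0  ⊔preds=⊥  new=6  stable
  step 2. node 1  ⊔preds=6  new=4  old=⊥  +wl: 0
  step 3. node 2  ⊔preds=⊤  new=⊤  old=⊥  +wl: 1
  step 4. node 0  ⊔preds=⊤  new=⊤  old=6  +wl: 2
  step 5. node 1  ⊔preds=⊤  new=⊤  old=4  +wl: 0
  step 6. node 2  ⊔preds=⊤  new=⊤  stable
  step 7. node 0  ⊔preds=⊤  new=⊤  stable

Least fixpoint reached:
  node 0: ⊤
  node 1: ⊤
  node 2: ⊤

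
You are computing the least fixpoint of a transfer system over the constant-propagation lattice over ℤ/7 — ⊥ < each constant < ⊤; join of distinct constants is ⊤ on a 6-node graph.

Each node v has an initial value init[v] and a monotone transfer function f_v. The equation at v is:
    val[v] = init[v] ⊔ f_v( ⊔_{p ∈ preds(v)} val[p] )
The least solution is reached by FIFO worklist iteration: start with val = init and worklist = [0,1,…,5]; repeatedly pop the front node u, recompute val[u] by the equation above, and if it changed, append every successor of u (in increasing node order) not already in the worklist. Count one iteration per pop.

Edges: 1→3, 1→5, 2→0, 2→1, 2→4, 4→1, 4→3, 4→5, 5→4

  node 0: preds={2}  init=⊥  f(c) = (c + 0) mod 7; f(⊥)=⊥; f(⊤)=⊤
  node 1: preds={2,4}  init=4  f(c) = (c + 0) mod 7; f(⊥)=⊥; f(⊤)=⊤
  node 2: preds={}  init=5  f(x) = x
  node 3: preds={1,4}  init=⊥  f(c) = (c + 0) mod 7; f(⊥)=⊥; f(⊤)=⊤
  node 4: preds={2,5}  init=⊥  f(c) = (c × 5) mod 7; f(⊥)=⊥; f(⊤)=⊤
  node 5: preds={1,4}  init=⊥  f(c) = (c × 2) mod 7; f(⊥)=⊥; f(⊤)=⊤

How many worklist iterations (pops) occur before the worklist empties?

12

Iteration log — 12 steps:
  step 1. node 0  ⊔preds=5  new=5  old=⊥  +wl: 
  step 2. node 1  ⊔preds=5  new=⊤  old=4  +wl: 
  step 3. node 2  ⊔preds=⊥  new=5  stable
  step 4. node 3  ⊔preds=⊤  new=⊤  old=⊥  +wl: 
  step 5. node 4  ⊔preds=5  new=4  old=⊥  +wl: 1,3
  step 6. node 5  ⊔preds=⊤  new=⊤  old=⊥  +wl: 4
  step 7. node 1  ⊔preds=⊤  new=⊤  stable
  step 8. node 3  ⊔preds=⊤  new=⊤  stable
  step 9. node 4  ⊔preds=⊤  new=⊤  old=4  +wl: 1,3,5
  step 10. node 1  ⊔preds=⊤  new=⊤  stable
  step 11. node 3  ⊔preds=⊤  new=⊤  stable
  step 12. node 5  ⊔preds=⊤  new=⊤  stable

Least fixpoint reached:
  node 0: 5
  node 1: ⊤
  node 2: 5
  node 3: ⊤
  node 4: ⊤
  node 5: ⊤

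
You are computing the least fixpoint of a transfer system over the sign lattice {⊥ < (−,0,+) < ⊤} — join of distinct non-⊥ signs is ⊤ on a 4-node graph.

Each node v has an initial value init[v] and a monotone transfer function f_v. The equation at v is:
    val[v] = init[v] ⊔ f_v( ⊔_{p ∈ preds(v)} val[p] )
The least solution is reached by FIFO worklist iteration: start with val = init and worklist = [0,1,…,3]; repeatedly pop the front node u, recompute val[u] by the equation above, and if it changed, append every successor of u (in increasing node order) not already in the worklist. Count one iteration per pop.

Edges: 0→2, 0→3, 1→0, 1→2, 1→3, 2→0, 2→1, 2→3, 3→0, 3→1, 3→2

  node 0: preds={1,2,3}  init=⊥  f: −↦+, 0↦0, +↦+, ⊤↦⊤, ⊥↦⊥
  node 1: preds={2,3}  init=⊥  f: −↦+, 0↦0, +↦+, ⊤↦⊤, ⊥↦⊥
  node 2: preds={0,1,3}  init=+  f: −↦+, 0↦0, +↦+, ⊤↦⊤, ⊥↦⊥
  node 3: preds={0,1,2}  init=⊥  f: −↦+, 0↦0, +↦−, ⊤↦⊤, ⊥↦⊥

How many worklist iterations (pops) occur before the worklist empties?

11

Iteration log — 11 steps:
  step 1. node 0  ⊔preds=+  new=+  old=⊥  +wl: 
  step 2. node 1  ⊔preds=+  new=+  old=⊥  +wl: 0
  step 3. node 2  ⊔preds=+  new=+  stable
  step 4. node 3  ⊔preds=+  new=−  old=⊥  +wl: 1,2
  step 5. node 0  ⊔preds=⊤  new=⊤  old=+  +wl: 3
  step 6. node 1  ⊔preds=⊤  new=⊤  old=+  +wl: 0
  step 7. node 2  ⊔preds=⊤  new=⊤  old=+  +wl: 1
  step 8. node 3  ⊔preds=⊤  new=⊤  old=−  +wl: 2
  step 9. node 0  ⊔preds=⊤  new=⊤  stable
  step 10. node 1  ⊔preds=⊤  new=⊤  stable
  step 11. node 2  ⊔preds=⊤  new=⊤  stable

Least fixpoint reached:
  node 0: ⊤
  node 1: ⊤
  node 2: ⊤
  node 3: ⊤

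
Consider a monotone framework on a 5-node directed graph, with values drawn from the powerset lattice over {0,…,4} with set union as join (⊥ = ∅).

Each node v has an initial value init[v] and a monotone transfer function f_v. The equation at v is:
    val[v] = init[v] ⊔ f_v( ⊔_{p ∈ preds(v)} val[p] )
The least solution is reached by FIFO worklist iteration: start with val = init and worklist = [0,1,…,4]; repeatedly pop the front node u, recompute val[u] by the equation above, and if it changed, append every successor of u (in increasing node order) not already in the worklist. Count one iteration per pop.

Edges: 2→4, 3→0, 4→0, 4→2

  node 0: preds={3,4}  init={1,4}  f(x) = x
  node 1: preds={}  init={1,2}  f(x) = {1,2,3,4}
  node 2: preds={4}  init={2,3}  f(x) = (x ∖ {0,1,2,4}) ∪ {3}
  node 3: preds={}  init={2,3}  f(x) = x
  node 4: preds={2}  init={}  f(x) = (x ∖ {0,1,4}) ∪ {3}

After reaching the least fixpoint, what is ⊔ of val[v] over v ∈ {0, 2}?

Worklist (7 pops):
  #1 pop 0: in={2,3} → {1,2,3,4} (was {1,4}); enqueue []
  #2 pop 1: in={} → {1,2,3,4} (was {1,2}); enqueue []
  #3 pop 2: in={} → {2,3} (no change)
  #4 pop 3: in={} → {2,3} (no change)
  #5 pop 4: in={2,3} → {2,3} (was {}); enqueue [0,2]
  #6 pop 0: in={2,3} → {1,2,3,4} (no change)
  #7 pop 2: in={2,3} → {2,3} (no change)

Fixpoint:
  val[0] = {1,2,3,4}
  val[1] = {1,2,3,4}
  val[2] = {2,3}
  val[3] = {2,3}
  val[4] = {2,3}

{1,2,3,4}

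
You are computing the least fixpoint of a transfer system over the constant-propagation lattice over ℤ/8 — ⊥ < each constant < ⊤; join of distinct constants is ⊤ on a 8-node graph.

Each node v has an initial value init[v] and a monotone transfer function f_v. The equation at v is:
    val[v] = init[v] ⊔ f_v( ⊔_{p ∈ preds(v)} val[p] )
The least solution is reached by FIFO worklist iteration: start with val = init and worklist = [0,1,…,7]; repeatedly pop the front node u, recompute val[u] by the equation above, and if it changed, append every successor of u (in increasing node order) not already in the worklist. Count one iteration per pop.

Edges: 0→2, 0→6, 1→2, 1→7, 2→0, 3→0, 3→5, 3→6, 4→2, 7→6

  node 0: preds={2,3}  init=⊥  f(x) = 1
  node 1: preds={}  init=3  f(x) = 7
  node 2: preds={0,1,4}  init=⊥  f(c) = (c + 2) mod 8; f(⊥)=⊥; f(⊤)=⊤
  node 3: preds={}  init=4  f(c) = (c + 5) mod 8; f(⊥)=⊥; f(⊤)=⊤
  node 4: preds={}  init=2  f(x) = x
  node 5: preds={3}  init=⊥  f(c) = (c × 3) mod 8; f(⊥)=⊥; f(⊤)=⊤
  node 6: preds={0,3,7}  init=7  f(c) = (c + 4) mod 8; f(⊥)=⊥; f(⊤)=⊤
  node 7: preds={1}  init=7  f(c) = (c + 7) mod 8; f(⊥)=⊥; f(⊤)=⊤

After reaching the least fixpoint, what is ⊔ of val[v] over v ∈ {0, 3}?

Iteration log — 10 steps:
  step 1. node 0  ⊔preds=4  new=1  old=⊥  +wl: 
  step 2. node 1  ⊔preds=⊥  new=⊤  old=3  +wl: 
  step 3. node 2  ⊔preds=⊤  new=⊤  old=⊥  +wl: 0
  step 4. node 3  ⊔preds=⊥  new=4  stable
  step 5. node 4  ⊔preds=⊥  new=2  stable
  step 6. node 5  ⊔preds=4  new=4  old=⊥  +wl: 
  step 7. node 6  ⊔preds=⊤  new=⊤  old=7  +wl: 
  step 8. node 7  ⊔preds=⊤  new=⊤  old=7  +wl: 6
  step 9. node 0  ⊔preds=⊤  new=1  stable
  step 10. node 6  ⊔preds=⊤  new=⊤  stable

Least fixpoint reached:
  node 0: 1
  node 1: ⊤
  node 2: ⊤
  node 3: 4
  node 4: 2
  node 5: 4
  node 6: ⊤
  node 7: ⊤

⊤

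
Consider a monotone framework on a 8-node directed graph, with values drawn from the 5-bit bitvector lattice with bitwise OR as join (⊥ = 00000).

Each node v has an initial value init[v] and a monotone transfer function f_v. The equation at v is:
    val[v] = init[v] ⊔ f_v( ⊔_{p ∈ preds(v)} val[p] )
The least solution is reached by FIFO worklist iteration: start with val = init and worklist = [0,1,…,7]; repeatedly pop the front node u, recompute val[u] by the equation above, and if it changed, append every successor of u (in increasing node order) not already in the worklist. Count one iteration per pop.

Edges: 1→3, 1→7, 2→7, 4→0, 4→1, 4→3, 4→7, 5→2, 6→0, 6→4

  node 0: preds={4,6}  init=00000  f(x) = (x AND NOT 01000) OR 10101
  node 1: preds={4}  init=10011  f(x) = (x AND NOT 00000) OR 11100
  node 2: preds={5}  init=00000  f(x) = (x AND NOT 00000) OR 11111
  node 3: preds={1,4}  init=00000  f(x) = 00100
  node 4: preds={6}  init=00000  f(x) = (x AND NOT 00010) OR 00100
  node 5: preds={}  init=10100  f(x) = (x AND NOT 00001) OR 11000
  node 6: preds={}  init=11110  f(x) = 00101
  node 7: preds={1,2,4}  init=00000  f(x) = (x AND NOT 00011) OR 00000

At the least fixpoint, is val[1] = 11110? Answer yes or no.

no

Iteration log — 17 steps:
  step 1. node 0  ⊔preds=11110  new=10111  old=00000  +wl: 
  step 2. node 1  ⊔preds=00000  new=11111  old=10011  +wl: 
  step 3. node 2  ⊔preds=10100  new=11111  old=00000  +wl: 
  step 4. node 3  ⊔preds=11111  new=00100  old=00000  +wl: 
  step 5. node 4  ⊔preds=11110  new=11100  old=00000  +wl: 0,1,3
  step 6. node 5  ⊔preds=00000  new=11100  old=10100  +wl: 2
  step 7. node 6  ⊔preds=00000  new=11111  old=11110  +wl: 4
  step 8. node 7  ⊔preds=11111  new=11100  old=00000  +wl: 
  step 9. node 0  ⊔preds=11111  new=10111  stable
  step 10. node 1  ⊔preds=11100  new=11111  stable
  step 11. node 3  ⊔preds=11111  new=00100  stable
  step 12. node 2  ⊔preds=11100  new=11111  stable
  step 13. node 4  ⊔preds=11111  new=11101  old=11100  +wl: 0,1,3,7
  step 14. node 0  ⊔preds=11111  new=10111  stable
  step 15. node 1  ⊔preds=11101  new=11111  stable
  step 16. node 3  ⊔preds=11111  new=00100  stable
  step 17. node 7  ⊔preds=11111  new=11100  stable

Least fixpoint reached:
  node 0: 10111
  node 1: 11111
  node 2: 11111
  node 3: 00100
  node 4: 11101
  node 5: 11100
  node 6: 11111
  node 7: 11100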